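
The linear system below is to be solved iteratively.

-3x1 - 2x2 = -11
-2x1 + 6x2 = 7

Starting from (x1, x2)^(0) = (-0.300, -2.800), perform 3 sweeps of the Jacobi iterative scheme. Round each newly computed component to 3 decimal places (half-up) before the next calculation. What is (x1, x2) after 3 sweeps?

Iteration 1:
  x1 = (-11 - (-2)·-2.800) / (-3) = 5.533
  x2 = (7 - (-2)·-0.300) / (6) = 1.067
Iteration 2:
  x1 = (-11 - (-2)·1.067) / (-3) = 2.955
  x2 = (7 - (-2)·5.533) / (6) = 3.011
Iteration 3:
  x1 = (-11 - (-2)·3.011) / (-3) = 1.659
  x2 = (7 - (-2)·2.955) / (6) = 2.152

(1.659, 2.152)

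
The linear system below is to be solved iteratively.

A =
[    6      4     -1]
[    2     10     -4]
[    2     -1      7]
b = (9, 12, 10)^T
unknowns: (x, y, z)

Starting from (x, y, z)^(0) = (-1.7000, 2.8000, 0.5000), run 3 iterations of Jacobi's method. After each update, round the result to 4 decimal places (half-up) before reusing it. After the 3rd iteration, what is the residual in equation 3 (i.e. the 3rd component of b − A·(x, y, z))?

Iteration 1:
  x = (9 - (4)·2.8000 - (-1)·0.5000) / (6) = -0.2833
  y = (12 - (2)·-1.7000 - (-4)·0.5000) / (10) = 1.7400
  z = (10 - (2)·-1.7000 - (-1)·2.8000) / (7) = 2.3143
Iteration 2:
  x = (9 - (4)·1.7400 - (-1)·2.3143) / (6) = 0.7257
  y = (12 - (2)·-0.2833 - (-4)·2.3143) / (10) = 2.1824
  z = (10 - (2)·-0.2833 - (-1)·1.7400) / (7) = 1.7581
Iteration 3:
  x = (9 - (4)·2.1824 - (-1)·1.7581) / (6) = 0.3381
  y = (12 - (2)·0.7257 - (-4)·1.7581) / (10) = 1.7581
  z = (10 - (2)·0.7257 - (-1)·2.1824) / (7) = 1.5330
Residual b − A·x = (1.4720, -0.1252, 0.3509)

0.3509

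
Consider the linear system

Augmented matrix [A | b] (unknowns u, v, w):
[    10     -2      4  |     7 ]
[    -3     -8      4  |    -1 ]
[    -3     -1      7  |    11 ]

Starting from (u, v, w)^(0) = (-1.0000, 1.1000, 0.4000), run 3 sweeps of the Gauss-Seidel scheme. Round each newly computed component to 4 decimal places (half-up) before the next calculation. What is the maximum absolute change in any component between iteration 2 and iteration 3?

0.2904

Iteration 1:
  u = (7 - (-2)·1.1000 - (4)·0.4000) / (10) = 0.7600
  v = (-1 - (-3)·0.7600 - (4)·0.4000) / (-8) = 0.0400
  w = (11 - (-3)·0.7600 - (-1)·0.0400) / (7) = 1.9029
Iteration 2:
  u = (7 - (-2)·0.0400 - (4)·1.9029) / (10) = -0.0532
  v = (-1 - (-3)·-0.0532 - (4)·1.9029) / (-8) = 1.0964
  w = (11 - (-3)·-0.0532 - (-1)·1.0964) / (7) = 1.7053
Iteration 3:
  u = (7 - (-2)·1.0964 - (4)·1.7053) / (10) = 0.2372
  v = (-1 - (-3)·0.2372 - (4)·1.7053) / (-8) = 0.8887
  w = (11 - (-3)·0.2372 - (-1)·0.8887) / (7) = 1.8000
Change: (0.2904, -0.2077, 0.0947) → max |·| = 0.2904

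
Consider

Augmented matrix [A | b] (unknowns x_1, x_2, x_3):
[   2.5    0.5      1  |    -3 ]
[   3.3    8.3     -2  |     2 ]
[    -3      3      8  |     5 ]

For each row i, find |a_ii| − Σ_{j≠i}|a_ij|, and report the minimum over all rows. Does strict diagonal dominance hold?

1

row 1: |2.5| − (0.5+1) = 1
row 2: |8.3| − (3.3+2) = 3
row 3: |8| − (3+3) = 2
minimum over rows = 1 → strictly diagonally dominant (convergence guaranteed)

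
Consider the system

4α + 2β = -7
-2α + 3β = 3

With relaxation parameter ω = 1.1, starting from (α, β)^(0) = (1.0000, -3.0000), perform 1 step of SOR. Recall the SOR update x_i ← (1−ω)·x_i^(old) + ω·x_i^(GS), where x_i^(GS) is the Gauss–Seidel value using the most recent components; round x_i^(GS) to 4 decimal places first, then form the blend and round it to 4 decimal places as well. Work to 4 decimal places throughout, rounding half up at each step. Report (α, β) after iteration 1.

Iteration 1:
  α: GS value = (-7 - (2)·-3.0000) / (4) = -0.2500;  α ← (1−ω)·1.0000 + ω·-0.2500 = -0.3750
  β: GS value = (3 - (-2)·-0.3750) / (3) = 0.7500;  β ← (1−ω)·-3.0000 + ω·0.7500 = 1.1250

(-0.3750, 1.1250)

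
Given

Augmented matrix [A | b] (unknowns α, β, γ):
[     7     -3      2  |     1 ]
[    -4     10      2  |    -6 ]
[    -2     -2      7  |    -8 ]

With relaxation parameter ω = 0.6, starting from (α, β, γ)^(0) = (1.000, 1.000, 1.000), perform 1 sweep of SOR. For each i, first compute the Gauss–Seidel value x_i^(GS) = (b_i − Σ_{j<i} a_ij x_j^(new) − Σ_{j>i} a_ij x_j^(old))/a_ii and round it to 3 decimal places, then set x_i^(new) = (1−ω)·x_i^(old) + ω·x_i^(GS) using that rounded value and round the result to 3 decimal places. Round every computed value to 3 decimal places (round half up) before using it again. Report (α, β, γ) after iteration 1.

(0.572, 0.057, -0.178)

Iteration 1:
  α: GS value = (1 - (-3)·1.000 - (2)·1.000) / (7) = 0.286;  α ← (1−ω)·1.000 + ω·0.286 = 0.572
  β: GS value = (-6 - (-4)·0.572 - (2)·1.000) / (10) = -0.571;  β ← (1−ω)·1.000 + ω·-0.571 = 0.057
  γ: GS value = (-8 - (-2)·0.572 - (-2)·0.057) / (7) = -0.963;  γ ← (1−ω)·1.000 + ω·-0.963 = -0.178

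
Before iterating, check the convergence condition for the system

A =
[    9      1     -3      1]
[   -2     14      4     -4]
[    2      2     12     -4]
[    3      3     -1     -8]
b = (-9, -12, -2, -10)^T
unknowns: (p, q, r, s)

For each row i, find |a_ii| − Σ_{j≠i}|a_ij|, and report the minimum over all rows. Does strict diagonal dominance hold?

row 1: |9| − (1+3+1) = 4
row 2: |14| − (2+4+4) = 4
row 3: |12| − (2+2+4) = 4
row 4: |-8| − (3+3+1) = 1
minimum over rows = 1 → strictly diagonally dominant (convergence guaranteed)

1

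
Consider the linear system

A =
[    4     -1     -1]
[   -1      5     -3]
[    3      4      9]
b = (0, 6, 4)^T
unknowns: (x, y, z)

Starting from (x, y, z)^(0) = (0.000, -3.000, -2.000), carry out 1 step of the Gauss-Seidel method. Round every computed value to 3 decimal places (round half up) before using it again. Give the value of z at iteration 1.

0.972

Iteration 1:
  x = (0 - (-1)·-3.000 - (-1)·-2.000) / (4) = -1.250
  y = (6 - (-1)·-1.250 - (-3)·-2.000) / (5) = -0.250
  z = (4 - (3)·-1.250 - (4)·-0.250) / (9) = 0.972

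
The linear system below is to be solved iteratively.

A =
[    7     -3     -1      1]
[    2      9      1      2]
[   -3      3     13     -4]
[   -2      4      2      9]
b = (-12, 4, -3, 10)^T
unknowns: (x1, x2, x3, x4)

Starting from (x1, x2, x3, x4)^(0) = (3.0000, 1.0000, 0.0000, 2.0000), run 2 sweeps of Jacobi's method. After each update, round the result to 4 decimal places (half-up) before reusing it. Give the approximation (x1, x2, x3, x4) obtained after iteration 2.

(-2.0696, 0.4033, -0.0293, 0.8702)

Iteration 1:
  x1 = (-12 - (-3)·1.0000 - (-1)·0.0000 - (1)·2.0000) / (7) = -1.5714
  x2 = (4 - (2)·3.0000 - (1)·0.0000 - (2)·2.0000) / (9) = -0.6667
  x3 = (-3 - (-3)·3.0000 - (3)·1.0000 - (-4)·2.0000) / (13) = 0.8462
  x4 = (10 - (-2)·3.0000 - (4)·1.0000 - (2)·0.0000) / (9) = 1.3333
Iteration 2:
  x1 = (-12 - (-3)·-0.6667 - (-1)·0.8462 - (1)·1.3333) / (7) = -2.0696
  x2 = (4 - (2)·-1.5714 - (1)·0.8462 - (2)·1.3333) / (9) = 0.4033
  x3 = (-3 - (-3)·-1.5714 - (3)·-0.6667 - (-4)·1.3333) / (13) = -0.0293
  x4 = (10 - (-2)·-1.5714 - (4)·-0.6667 - (2)·0.8462) / (9) = 0.8702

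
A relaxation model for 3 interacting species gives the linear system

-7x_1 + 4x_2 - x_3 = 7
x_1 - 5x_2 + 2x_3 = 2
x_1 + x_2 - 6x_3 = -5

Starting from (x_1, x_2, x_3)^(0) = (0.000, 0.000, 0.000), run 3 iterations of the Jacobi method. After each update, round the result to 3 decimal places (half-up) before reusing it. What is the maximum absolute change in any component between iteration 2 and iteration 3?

Iteration 1:
  x_1 = (7 - (4)·0.000 - (-1)·0.000) / (-7) = -1.000
  x_2 = (2 - (1)·0.000 - (2)·0.000) / (-5) = -0.400
  x_3 = (-5 - (1)·0.000 - (1)·0.000) / (-6) = 0.833
Iteration 2:
  x_1 = (7 - (4)·-0.400 - (-1)·0.833) / (-7) = -1.348
  x_2 = (2 - (1)·-1.000 - (2)·0.833) / (-5) = -0.267
  x_3 = (-5 - (1)·-1.000 - (1)·-0.400) / (-6) = 0.600
Iteration 3:
  x_1 = (7 - (4)·-0.267 - (-1)·0.600) / (-7) = -1.238
  x_2 = (2 - (1)·-1.348 - (2)·0.600) / (-5) = -0.430
  x_3 = (-5 - (1)·-1.348 - (1)·-0.267) / (-6) = 0.564
Change: (0.110, -0.163, -0.036) → max |·| = 0.163

0.163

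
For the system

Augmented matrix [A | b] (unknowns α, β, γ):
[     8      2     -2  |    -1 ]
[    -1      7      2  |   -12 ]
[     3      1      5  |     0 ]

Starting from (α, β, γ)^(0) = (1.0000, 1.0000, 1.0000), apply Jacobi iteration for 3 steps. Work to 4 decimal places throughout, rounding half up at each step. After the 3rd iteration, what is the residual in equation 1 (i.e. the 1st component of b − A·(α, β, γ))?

Iteration 1:
  α = (-1 - (2)·1.0000 - (-2)·1.0000) / (8) = -0.1250
  β = (-12 - (-1)·1.0000 - (2)·1.0000) / (7) = -1.8571
  γ = (0 - (3)·1.0000 - (1)·1.0000) / (5) = -0.8000
Iteration 2:
  α = (-1 - (2)·-1.8571 - (-2)·-0.8000) / (8) = 0.1393
  β = (-12 - (-1)·-0.1250 - (2)·-0.8000) / (7) = -1.5036
  γ = (0 - (3)·-0.1250 - (1)·-1.8571) / (5) = 0.4464
Iteration 3:
  α = (-1 - (2)·-1.5036 - (-2)·0.4464) / (8) = 0.3625
  β = (-12 - (-1)·0.1393 - (2)·0.4464) / (7) = -1.8219
  γ = (0 - (3)·0.1393 - (1)·-1.5036) / (5) = 0.2171
Residual b − A·x = (0.1780, 0.6816, -0.3511)

0.1780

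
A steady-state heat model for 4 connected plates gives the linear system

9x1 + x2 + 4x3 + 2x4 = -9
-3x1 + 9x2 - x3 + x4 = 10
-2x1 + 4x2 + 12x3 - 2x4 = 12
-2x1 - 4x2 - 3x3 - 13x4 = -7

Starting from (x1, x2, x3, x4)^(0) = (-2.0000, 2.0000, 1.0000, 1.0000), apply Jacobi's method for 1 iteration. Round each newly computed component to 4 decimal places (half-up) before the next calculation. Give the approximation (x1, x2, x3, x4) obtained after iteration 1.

(-1.8889, 0.4444, 0.1667, 0.0000)

Iteration 1:
  x1 = (-9 - (1)·2.0000 - (4)·1.0000 - (2)·1.0000) / (9) = -1.8889
  x2 = (10 - (-3)·-2.0000 - (-1)·1.0000 - (1)·1.0000) / (9) = 0.4444
  x3 = (12 - (-2)·-2.0000 - (4)·2.0000 - (-2)·1.0000) / (12) = 0.1667
  x4 = (-7 - (-2)·-2.0000 - (-4)·2.0000 - (-3)·1.0000) / (-13) = 0.0000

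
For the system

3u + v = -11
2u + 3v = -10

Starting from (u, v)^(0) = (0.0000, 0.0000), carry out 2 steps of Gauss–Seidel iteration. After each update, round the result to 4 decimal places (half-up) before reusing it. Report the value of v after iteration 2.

Iteration 1:
  u = (-11 - (1)·0.0000) / (3) = -3.6667
  v = (-10 - (2)·-3.6667) / (3) = -0.8889
Iteration 2:
  u = (-11 - (1)·-0.8889) / (3) = -3.3704
  v = (-10 - (2)·-3.3704) / (3) = -1.0864

-1.0864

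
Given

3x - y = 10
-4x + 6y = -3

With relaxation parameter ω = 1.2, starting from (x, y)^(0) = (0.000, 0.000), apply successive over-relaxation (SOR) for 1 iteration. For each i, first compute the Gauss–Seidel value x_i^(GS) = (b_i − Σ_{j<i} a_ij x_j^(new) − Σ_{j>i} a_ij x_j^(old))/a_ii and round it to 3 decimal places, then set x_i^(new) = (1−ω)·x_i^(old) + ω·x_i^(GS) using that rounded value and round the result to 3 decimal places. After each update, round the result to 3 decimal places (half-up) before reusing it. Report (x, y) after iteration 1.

Iteration 1:
  x: GS value = (10 - (-1)·0.000) / (3) = 3.333;  x ← (1−ω)·0.000 + ω·3.333 = 4.000
  y: GS value = (-3 - (-4)·4.000) / (6) = 2.167;  y ← (1−ω)·0.000 + ω·2.167 = 2.600

(4.000, 2.600)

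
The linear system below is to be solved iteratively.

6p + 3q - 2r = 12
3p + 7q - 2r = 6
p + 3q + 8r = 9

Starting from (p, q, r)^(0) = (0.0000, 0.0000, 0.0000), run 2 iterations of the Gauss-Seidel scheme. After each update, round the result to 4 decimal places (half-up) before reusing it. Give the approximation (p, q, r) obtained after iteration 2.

Iteration 1:
  p = (12 - (3)·0.0000 - (-2)·0.0000) / (6) = 2.0000
  q = (6 - (3)·2.0000 - (-2)·0.0000) / (7) = 0.0000
  r = (9 - (1)·2.0000 - (3)·0.0000) / (8) = 0.8750
Iteration 2:
  p = (12 - (3)·0.0000 - (-2)·0.8750) / (6) = 2.2917
  q = (6 - (3)·2.2917 - (-2)·0.8750) / (7) = 0.1250
  r = (9 - (1)·2.2917 - (3)·0.1250) / (8) = 0.7917

(2.2917, 0.1250, 0.7917)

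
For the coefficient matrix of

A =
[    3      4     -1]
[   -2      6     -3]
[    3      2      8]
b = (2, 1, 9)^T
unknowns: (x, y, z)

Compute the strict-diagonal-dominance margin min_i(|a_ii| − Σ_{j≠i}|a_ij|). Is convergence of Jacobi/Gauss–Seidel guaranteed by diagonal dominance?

row 1: |3| − (4+1) = -2
row 2: |6| − (2+3) = 1
row 3: |8| − (3+2) = 3
minimum over rows = -2 → not strictly diagonally dominant

-2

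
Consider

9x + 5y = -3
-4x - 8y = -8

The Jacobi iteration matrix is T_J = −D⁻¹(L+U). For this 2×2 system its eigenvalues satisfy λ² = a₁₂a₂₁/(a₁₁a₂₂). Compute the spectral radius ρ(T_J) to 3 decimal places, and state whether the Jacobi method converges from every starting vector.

a₁₂a₂₁/(a₁₁a₂₂) = (5)·(-4) / ((9)·(-8)) = 0.277778
ρ = √|0.277778| = √0.277778 = 0.527
ρ < 1, so Jacobi converges

0.527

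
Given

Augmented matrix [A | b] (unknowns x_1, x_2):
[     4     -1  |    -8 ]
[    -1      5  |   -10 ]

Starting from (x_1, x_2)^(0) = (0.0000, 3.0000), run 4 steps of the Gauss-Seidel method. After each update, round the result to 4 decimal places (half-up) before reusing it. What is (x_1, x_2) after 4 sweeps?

Iteration 1:
  x_1 = (-8 - (-1)·3.0000) / (4) = -1.2500
  x_2 = (-10 - (-1)·-1.2500) / (5) = -2.2500
Iteration 2:
  x_1 = (-8 - (-1)·-2.2500) / (4) = -2.5625
  x_2 = (-10 - (-1)·-2.5625) / (5) = -2.5125
Iteration 3:
  x_1 = (-8 - (-1)·-2.5125) / (4) = -2.6281
  x_2 = (-10 - (-1)·-2.6281) / (5) = -2.5256
Iteration 4:
  x_1 = (-8 - (-1)·-2.5256) / (4) = -2.6314
  x_2 = (-10 - (-1)·-2.6314) / (5) = -2.5263

(-2.6314, -2.5263)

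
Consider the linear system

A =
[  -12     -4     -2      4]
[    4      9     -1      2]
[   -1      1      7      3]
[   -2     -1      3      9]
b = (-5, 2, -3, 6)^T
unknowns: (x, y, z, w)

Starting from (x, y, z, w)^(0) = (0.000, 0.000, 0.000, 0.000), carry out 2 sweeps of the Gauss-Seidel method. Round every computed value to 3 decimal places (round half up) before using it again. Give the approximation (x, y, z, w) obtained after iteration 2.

(0.763, -0.356, -0.649, 1.013)

Iteration 1:
  x = (-5 - (-4)·0.000 - (-2)·0.000 - (4)·0.000) / (-12) = 0.417
  y = (2 - (4)·0.417 - (-1)·0.000 - (2)·0.000) / (9) = 0.037
  z = (-3 - (-1)·0.417 - (1)·0.037 - (3)·0.000) / (7) = -0.374
  w = (6 - (-2)·0.417 - (-1)·0.037 - (3)·-0.374) / (9) = 0.888
Iteration 2:
  x = (-5 - (-4)·0.037 - (-2)·-0.374 - (4)·0.888) / (-12) = 0.763
  y = (2 - (4)·0.763 - (-1)·-0.374 - (2)·0.888) / (9) = -0.356
  z = (-3 - (-1)·0.763 - (1)·-0.356 - (3)·0.888) / (7) = -0.649
  w = (6 - (-2)·0.763 - (-1)·-0.356 - (3)·-0.649) / (9) = 1.013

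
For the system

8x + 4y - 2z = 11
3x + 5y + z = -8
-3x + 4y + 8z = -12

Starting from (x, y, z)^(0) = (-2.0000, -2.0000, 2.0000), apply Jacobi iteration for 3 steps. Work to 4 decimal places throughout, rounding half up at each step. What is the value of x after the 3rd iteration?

Iteration 1:
  x = (11 - (4)·-2.0000 - (-2)·2.0000) / (8) = 2.8750
  y = (-8 - (3)·-2.0000 - (1)·2.0000) / (5) = -0.8000
  z = (-12 - (-3)·-2.0000 - (4)·-2.0000) / (8) = -1.2500
Iteration 2:
  x = (11 - (4)·-0.8000 - (-2)·-1.2500) / (8) = 1.4625
  y = (-8 - (3)·2.8750 - (1)·-1.2500) / (5) = -3.0750
  z = (-12 - (-3)·2.8750 - (4)·-0.8000) / (8) = -0.0219
Iteration 3:
  x = (11 - (4)·-3.0750 - (-2)·-0.0219) / (8) = 2.9070
  y = (-8 - (3)·1.4625 - (1)·-0.0219) / (5) = -2.4731
  z = (-12 - (-3)·1.4625 - (4)·-3.0750) / (8) = 0.5859

2.9070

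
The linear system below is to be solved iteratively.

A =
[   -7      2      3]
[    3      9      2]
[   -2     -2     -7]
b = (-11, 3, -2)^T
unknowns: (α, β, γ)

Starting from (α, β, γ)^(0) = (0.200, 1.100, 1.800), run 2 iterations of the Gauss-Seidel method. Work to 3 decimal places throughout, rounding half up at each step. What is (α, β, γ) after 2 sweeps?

(1.213, -0.026, -0.053)

Iteration 1:
  α = (-11 - (2)·1.100 - (3)·1.800) / (-7) = 2.657
  β = (3 - (3)·2.657 - (2)·1.800) / (9) = -0.952
  γ = (-2 - (-2)·2.657 - (-2)·-0.952) / (-7) = -0.201
Iteration 2:
  α = (-11 - (2)·-0.952 - (3)·-0.201) / (-7) = 1.213
  β = (3 - (3)·1.213 - (2)·-0.201) / (9) = -0.026
  γ = (-2 - (-2)·1.213 - (-2)·-0.026) / (-7) = -0.053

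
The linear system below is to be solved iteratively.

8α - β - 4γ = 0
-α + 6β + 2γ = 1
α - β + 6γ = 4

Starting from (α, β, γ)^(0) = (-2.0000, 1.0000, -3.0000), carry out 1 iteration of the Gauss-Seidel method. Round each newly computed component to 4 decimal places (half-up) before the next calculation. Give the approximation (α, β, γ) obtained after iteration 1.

Iteration 1:
  α = (0 - (-1)·1.0000 - (-4)·-3.0000) / (8) = -1.3750
  β = (1 - (-1)·-1.3750 - (2)·-3.0000) / (6) = 0.9375
  γ = (4 - (1)·-1.3750 - (-1)·0.9375) / (6) = 1.0521

(-1.3750, 0.9375, 1.0521)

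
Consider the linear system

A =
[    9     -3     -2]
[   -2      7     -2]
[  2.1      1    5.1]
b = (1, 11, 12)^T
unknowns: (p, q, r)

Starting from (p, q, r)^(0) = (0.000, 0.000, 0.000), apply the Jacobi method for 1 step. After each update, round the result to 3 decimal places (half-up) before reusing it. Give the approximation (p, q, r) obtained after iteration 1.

(0.111, 1.571, 2.353)

Iteration 1:
  p = (1 - (-3)·0.000 - (-2)·0.000) / (9) = 0.111
  q = (11 - (-2)·0.000 - (-2)·0.000) / (7) = 1.571
  r = (12 - (2.1)·0.000 - (1)·0.000) / (5.1) = 2.353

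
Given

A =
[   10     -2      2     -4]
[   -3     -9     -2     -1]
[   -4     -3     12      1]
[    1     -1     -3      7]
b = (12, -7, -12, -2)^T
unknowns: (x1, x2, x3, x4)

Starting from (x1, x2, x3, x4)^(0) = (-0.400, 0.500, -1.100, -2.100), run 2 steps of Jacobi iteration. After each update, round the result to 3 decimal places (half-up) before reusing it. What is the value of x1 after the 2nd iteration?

1.393

Iteration 1:
  x1 = (12 - (-2)·0.500 - (2)·-1.100 - (-4)·-2.100) / (10) = 0.680
  x2 = (-7 - (-3)·-0.400 - (-2)·-1.100 - (-1)·-2.100) / (-9) = 1.389
  x3 = (-12 - (-4)·-0.400 - (-3)·0.500 - (1)·-2.100) / (12) = -0.833
  x4 = (-2 - (1)·-0.400 - (-1)·0.500 - (-3)·-1.100) / (7) = -0.629
Iteration 2:
  x1 = (12 - (-2)·1.389 - (2)·-0.833 - (-4)·-0.629) / (10) = 1.393
  x2 = (-7 - (-3)·0.680 - (-2)·-0.833 - (-1)·-0.629) / (-9) = 0.806
  x3 = (-12 - (-4)·0.680 - (-3)·1.389 - (1)·-0.629) / (12) = -0.374
  x4 = (-2 - (1)·0.680 - (-1)·1.389 - (-3)·-0.833) / (7) = -0.541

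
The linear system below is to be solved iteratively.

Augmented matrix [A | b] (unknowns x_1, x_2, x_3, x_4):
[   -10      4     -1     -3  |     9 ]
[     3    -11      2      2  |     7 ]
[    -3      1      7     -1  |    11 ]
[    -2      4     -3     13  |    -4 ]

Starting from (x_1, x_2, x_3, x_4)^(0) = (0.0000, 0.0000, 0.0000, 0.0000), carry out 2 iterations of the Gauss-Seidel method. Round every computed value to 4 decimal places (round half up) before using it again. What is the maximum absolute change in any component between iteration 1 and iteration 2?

0.5223

Iteration 1:
  x_1 = (9 - (4)·0.0000 - (-1)·0.0000 - (-3)·0.0000) / (-10) = -0.9000
  x_2 = (7 - (3)·-0.9000 - (2)·0.0000 - (2)·0.0000) / (-11) = -0.8818
  x_3 = (11 - (-3)·-0.9000 - (1)·-0.8818 - (-1)·0.0000) / (7) = 1.3117
  x_4 = (-4 - (-2)·-0.9000 - (4)·-0.8818 - (-3)·1.3117) / (13) = 0.1279
Iteration 2:
  x_1 = (9 - (4)·-0.8818 - (-1)·1.3117 - (-3)·0.1279) / (-10) = -1.4223
  x_2 = (7 - (3)·-1.4223 - (2)·1.3117 - (2)·0.1279) / (-11) = -0.7625
  x_3 = (11 - (-3)·-1.4223 - (1)·-0.7625 - (-1)·0.1279) / (7) = 1.0891
  x_4 = (-4 - (-2)·-1.4223 - (4)·-0.7625 - (-3)·1.0891) / (13) = -0.0406
Change: (-0.5223, 0.1193, -0.2226, -0.1685) → max |·| = 0.5223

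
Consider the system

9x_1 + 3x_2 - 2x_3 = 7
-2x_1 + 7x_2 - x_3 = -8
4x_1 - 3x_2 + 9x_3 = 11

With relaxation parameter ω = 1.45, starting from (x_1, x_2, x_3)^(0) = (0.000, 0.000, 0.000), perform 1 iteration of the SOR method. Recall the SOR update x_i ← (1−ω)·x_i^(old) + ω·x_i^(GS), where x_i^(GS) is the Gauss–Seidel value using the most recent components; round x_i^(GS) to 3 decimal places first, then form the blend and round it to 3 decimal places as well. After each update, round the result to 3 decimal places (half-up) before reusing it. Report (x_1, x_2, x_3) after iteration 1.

Iteration 1:
  x_1: GS value = (7 - (3)·0.000 - (-2)·0.000) / (9) = 0.778;  x_1 ← (1−ω)·0.000 + ω·0.778 = 1.128
  x_2: GS value = (-8 - (-2)·1.128 - (-1)·0.000) / (7) = -0.821;  x_2 ← (1−ω)·0.000 + ω·-0.821 = -1.190
  x_3: GS value = (11 - (4)·1.128 - (-3)·-1.190) / (9) = 0.324;  x_3 ← (1−ω)·0.000 + ω·0.324 = 0.470

(1.128, -1.190, 0.470)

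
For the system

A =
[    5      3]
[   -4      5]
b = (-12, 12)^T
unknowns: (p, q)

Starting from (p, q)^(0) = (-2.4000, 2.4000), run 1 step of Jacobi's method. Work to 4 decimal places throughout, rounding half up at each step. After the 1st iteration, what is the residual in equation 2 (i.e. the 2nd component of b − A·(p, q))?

-5.7600

Iteration 1:
  p = (-12 - (3)·2.4000) / (5) = -3.8400
  q = (12 - (-4)·-2.4000) / (5) = 0.4800
Residual b − A·x = (5.7600, -5.7600)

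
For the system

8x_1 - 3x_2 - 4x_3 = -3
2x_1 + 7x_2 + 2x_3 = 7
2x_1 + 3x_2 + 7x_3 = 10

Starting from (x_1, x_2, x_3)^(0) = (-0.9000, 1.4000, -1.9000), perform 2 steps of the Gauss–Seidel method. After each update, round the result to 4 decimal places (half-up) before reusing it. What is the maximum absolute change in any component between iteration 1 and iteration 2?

1.5383

Iteration 1:
  x_1 = (-3 - (-3)·1.4000 - (-4)·-1.9000) / (8) = -0.8000
  x_2 = (7 - (2)·-0.8000 - (2)·-1.9000) / (7) = 1.7714
  x_3 = (10 - (2)·-0.8000 - (3)·1.7714) / (7) = 0.8980
Iteration 2:
  x_1 = (-3 - (-3)·1.7714 - (-4)·0.8980) / (8) = 0.7383
  x_2 = (7 - (2)·0.7383 - (2)·0.8980) / (7) = 0.5325
  x_3 = (10 - (2)·0.7383 - (3)·0.5325) / (7) = 0.9894
Change: (1.5383, -1.2389, 0.0914) → max |·| = 1.5383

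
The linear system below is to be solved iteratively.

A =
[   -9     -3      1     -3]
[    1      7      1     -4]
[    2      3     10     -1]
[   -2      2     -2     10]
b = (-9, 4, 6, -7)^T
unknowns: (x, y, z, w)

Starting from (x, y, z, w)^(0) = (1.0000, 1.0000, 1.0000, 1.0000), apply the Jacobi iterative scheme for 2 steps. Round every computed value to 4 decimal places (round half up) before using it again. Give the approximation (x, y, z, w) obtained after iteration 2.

(0.9032, 0.1937, 0.2040, -0.7425)

Iteration 1:
  x = (-9 - (-3)·1.0000 - (1)·1.0000 - (-3)·1.0000) / (-9) = 0.4444
  y = (4 - (1)·1.0000 - (1)·1.0000 - (-4)·1.0000) / (7) = 0.8571
  z = (6 - (2)·1.0000 - (3)·1.0000 - (-1)·1.0000) / (10) = 0.2000
  w = (-7 - (-2)·1.0000 - (2)·1.0000 - (-2)·1.0000) / (10) = -0.5000
Iteration 2:
  x = (-9 - (-3)·0.8571 - (1)·0.2000 - (-3)·-0.5000) / (-9) = 0.9032
  y = (4 - (1)·0.4444 - (1)·0.2000 - (-4)·-0.5000) / (7) = 0.1937
  z = (6 - (2)·0.4444 - (3)·0.8571 - (-1)·-0.5000) / (10) = 0.2040
  w = (-7 - (-2)·0.4444 - (2)·0.8571 - (-2)·0.2000) / (10) = -0.7425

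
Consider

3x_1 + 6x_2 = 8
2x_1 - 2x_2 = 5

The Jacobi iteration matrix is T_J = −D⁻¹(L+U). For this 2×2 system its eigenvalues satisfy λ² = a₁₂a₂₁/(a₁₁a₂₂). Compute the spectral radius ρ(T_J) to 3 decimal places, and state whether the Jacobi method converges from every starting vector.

a₁₂a₂₁/(a₁₁a₂₂) = (6)·(2) / ((3)·(-2)) = -2.000000
ρ = √|-2.000000| = √2.000000 = 1.414
ρ > 1, so Jacobi diverges

1.414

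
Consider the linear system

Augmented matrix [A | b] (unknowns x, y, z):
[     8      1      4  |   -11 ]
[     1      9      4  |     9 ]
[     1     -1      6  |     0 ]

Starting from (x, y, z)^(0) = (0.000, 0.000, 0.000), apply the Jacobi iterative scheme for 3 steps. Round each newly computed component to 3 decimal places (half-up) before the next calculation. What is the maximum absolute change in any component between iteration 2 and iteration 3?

0.217

Iteration 1:
  x = (-11 - (1)·0.000 - (4)·0.000) / (8) = -1.375
  y = (9 - (1)·0.000 - (4)·0.000) / (9) = 1.000
  z = (0 - (1)·0.000 - (-1)·0.000) / (6) = 0.000
Iteration 2:
  x = (-11 - (1)·1.000 - (4)·0.000) / (8) = -1.500
  y = (9 - (1)·-1.375 - (4)·0.000) / (9) = 1.153
  z = (0 - (1)·-1.375 - (-1)·1.000) / (6) = 0.396
Iteration 3:
  x = (-11 - (1)·1.153 - (4)·0.396) / (8) = -1.717
  y = (9 - (1)·-1.500 - (4)·0.396) / (9) = 0.991
  z = (0 - (1)·-1.500 - (-1)·1.153) / (6) = 0.442
Change: (-0.217, -0.162, 0.046) → max |·| = 0.217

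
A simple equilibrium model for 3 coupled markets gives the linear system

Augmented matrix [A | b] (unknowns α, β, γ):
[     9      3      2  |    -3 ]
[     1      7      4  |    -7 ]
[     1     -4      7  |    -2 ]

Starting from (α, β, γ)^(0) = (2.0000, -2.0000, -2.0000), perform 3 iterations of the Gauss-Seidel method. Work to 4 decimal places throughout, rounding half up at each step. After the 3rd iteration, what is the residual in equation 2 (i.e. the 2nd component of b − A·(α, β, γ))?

Iteration 1:
  α = (-3 - (3)·-2.0000 - (2)·-2.0000) / (9) = 0.7778
  β = (-7 - (1)·0.7778 - (4)·-2.0000) / (7) = 0.0317
  γ = (-2 - (1)·0.7778 - (-4)·0.0317) / (7) = -0.3787
Iteration 2:
  α = (-3 - (3)·0.0317 - (2)·-0.3787) / (9) = -0.2597
  β = (-7 - (1)·-0.2597 - (4)·-0.3787) / (7) = -0.7465
  γ = (-2 - (1)·-0.2597 - (-4)·-0.7465) / (7) = -0.6752
Iteration 3:
  α = (-3 - (3)·-0.7465 - (2)·-0.6752) / (9) = 0.0655
  β = (-7 - (1)·0.0655 - (4)·-0.6752) / (7) = -0.6235
  γ = (-2 - (1)·0.0655 - (-4)·-0.6235) / (7) = -0.6514
Residual b − A·x = (-0.4162, -0.0954, 0.0003)

-0.0954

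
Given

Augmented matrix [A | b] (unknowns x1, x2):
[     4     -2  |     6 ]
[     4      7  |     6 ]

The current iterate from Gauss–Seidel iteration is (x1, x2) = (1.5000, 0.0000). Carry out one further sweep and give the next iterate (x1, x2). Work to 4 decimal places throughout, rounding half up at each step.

One sweep:
  x1 = (6 - (-2)·0.0000) / (4) = 1.5000
  x2 = (6 - (4)·1.5000) / (7) = 0.0000

(1.5000, 0.0000)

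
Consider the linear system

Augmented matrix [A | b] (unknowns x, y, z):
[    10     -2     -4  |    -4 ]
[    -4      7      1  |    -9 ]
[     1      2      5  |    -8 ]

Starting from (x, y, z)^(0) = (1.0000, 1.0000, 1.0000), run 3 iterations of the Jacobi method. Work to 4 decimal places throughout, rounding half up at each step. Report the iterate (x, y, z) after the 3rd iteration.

Iteration 1:
  x = (-4 - (-2)·1.0000 - (-4)·1.0000) / (10) = 0.2000
  y = (-9 - (-4)·1.0000 - (1)·1.0000) / (7) = -0.8571
  z = (-8 - (1)·1.0000 - (2)·1.0000) / (5) = -2.2000
Iteration 2:
  x = (-4 - (-2)·-0.8571 - (-4)·-2.2000) / (10) = -1.4514
  y = (-9 - (-4)·0.2000 - (1)·-2.2000) / (7) = -0.8571
  z = (-8 - (1)·0.2000 - (2)·-0.8571) / (5) = -1.2972
Iteration 3:
  x = (-4 - (-2)·-0.8571 - (-4)·-1.2972) / (10) = -1.0903
  y = (-9 - (-4)·-1.4514 - (1)·-1.2972) / (7) = -1.9298
  z = (-8 - (1)·-1.4514 - (2)·-0.8571) / (5) = -0.9669

(-1.0903, -1.9298, -0.9669)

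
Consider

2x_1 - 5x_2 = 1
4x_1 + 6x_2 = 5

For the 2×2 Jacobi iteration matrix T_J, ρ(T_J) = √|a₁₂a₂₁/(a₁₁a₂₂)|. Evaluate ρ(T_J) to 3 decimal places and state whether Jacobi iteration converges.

1.291

a₁₂a₂₁/(a₁₁a₂₂) = (-5)·(4) / ((2)·(6)) = -1.666667
ρ = √|-1.666667| = √1.666667 = 1.291
ρ > 1, so Jacobi diverges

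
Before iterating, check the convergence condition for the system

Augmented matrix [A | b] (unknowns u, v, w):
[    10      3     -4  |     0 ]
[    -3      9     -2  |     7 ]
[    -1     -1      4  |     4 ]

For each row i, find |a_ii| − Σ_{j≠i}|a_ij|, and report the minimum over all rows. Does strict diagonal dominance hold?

2

row 1: |10| − (3+4) = 3
row 2: |9| − (3+2) = 4
row 3: |4| − (1+1) = 2
minimum over rows = 2 → strictly diagonally dominant (convergence guaranteed)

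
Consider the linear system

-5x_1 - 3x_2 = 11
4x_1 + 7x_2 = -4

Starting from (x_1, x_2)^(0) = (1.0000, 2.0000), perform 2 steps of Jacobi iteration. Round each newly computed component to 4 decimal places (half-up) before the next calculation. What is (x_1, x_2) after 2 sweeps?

(-1.5143, 1.3714)

Iteration 1:
  x_1 = (11 - (-3)·2.0000) / (-5) = -3.4000
  x_2 = (-4 - (4)·1.0000) / (7) = -1.1429
Iteration 2:
  x_1 = (11 - (-3)·-1.1429) / (-5) = -1.5143
  x_2 = (-4 - (4)·-3.4000) / (7) = 1.3714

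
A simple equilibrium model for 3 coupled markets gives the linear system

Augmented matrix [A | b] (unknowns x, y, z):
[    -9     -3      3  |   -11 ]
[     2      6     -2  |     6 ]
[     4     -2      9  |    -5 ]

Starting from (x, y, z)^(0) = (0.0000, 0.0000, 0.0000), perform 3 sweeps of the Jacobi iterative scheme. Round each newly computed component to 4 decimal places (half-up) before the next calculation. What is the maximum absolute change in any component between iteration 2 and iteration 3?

0.0987

Iteration 1:
  x = (-11 - (-3)·0.0000 - (3)·0.0000) / (-9) = 1.2222
  y = (6 - (2)·0.0000 - (-2)·0.0000) / (6) = 1.0000
  z = (-5 - (4)·0.0000 - (-2)·0.0000) / (9) = -0.5556
Iteration 2:
  x = (-11 - (-3)·1.0000 - (3)·-0.5556) / (-9) = 0.7037
  y = (6 - (2)·1.2222 - (-2)·-0.5556) / (6) = 0.4074
  z = (-5 - (4)·1.2222 - (-2)·1.0000) / (9) = -0.8765
Iteration 3:
  x = (-11 - (-3)·0.4074 - (3)·-0.8765) / (-9) = 0.7943
  y = (6 - (2)·0.7037 - (-2)·-0.8765) / (6) = 0.4733
  z = (-5 - (4)·0.7037 - (-2)·0.4074) / (9) = -0.7778
Change: (0.0906, 0.0659, 0.0987) → max |·| = 0.0987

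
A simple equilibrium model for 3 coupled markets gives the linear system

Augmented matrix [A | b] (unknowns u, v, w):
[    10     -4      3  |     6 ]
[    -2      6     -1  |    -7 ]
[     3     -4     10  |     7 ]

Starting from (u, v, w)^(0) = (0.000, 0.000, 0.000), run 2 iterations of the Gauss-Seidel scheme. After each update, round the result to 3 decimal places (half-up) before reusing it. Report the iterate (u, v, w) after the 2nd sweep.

(0.173, -1.087, 0.213)

Iteration 1:
  u = (6 - (-4)·0.000 - (3)·0.000) / (10) = 0.600
  v = (-7 - (-2)·0.600 - (-1)·0.000) / (6) = -0.967
  w = (7 - (3)·0.600 - (-4)·-0.967) / (10) = 0.133
Iteration 2:
  u = (6 - (-4)·-0.967 - (3)·0.133) / (10) = 0.173
  v = (-7 - (-2)·0.173 - (-1)·0.133) / (6) = -1.087
  w = (7 - (3)·0.173 - (-4)·-1.087) / (10) = 0.213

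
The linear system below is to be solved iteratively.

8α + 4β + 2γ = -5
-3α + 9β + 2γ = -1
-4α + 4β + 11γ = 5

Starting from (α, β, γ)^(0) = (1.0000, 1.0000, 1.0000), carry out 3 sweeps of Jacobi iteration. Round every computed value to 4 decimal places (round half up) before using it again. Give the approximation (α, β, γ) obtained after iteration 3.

(-0.2784, -0.3472, 0.4297)

Iteration 1:
  α = (-5 - (4)·1.0000 - (2)·1.0000) / (8) = -1.3750
  β = (-1 - (-3)·1.0000 - (2)·1.0000) / (9) = 0.0000
  γ = (5 - (-4)·1.0000 - (4)·1.0000) / (11) = 0.4545
Iteration 2:
  α = (-5 - (4)·0.0000 - (2)·0.4545) / (8) = -0.7386
  β = (-1 - (-3)·-1.3750 - (2)·0.4545) / (9) = -0.6704
  γ = (5 - (-4)·-1.3750 - (4)·0.0000) / (11) = -0.0455
Iteration 3:
  α = (-5 - (4)·-0.6704 - (2)·-0.0455) / (8) = -0.2784
  β = (-1 - (-3)·-0.7386 - (2)·-0.0455) / (9) = -0.3472
  γ = (5 - (-4)·-0.7386 - (4)·-0.6704) / (11) = 0.4297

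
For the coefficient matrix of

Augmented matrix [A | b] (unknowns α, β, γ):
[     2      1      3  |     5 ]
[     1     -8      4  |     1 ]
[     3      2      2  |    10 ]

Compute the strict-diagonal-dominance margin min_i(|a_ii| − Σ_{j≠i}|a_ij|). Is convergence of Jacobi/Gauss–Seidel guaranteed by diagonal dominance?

row 1: |2| − (1+3) = -2
row 2: |-8| − (1+4) = 3
row 3: |2| − (3+2) = -3
minimum over rows = -3 → not strictly diagonally dominant

-3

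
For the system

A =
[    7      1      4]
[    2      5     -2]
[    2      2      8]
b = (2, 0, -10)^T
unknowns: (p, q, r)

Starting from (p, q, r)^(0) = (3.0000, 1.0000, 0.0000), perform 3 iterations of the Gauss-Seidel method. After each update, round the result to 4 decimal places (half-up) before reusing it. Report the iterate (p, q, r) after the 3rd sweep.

(1.1458, -0.9687, -1.2943)

Iteration 1:
  p = (2 - (1)·1.0000 - (4)·0.0000) / (7) = 0.1429
  q = (0 - (2)·0.1429 - (-2)·0.0000) / (5) = -0.0572
  r = (-10 - (2)·0.1429 - (2)·-0.0572) / (8) = -1.2714
Iteration 2:
  p = (2 - (1)·-0.0572 - (4)·-1.2714) / (7) = 1.0204
  q = (0 - (2)·1.0204 - (-2)·-1.2714) / (5) = -0.9167
  r = (-10 - (2)·1.0204 - (2)·-0.9167) / (8) = -1.2759
Iteration 3:
  p = (2 - (1)·-0.9167 - (4)·-1.2759) / (7) = 1.1458
  q = (0 - (2)·1.1458 - (-2)·-1.2759) / (5) = -0.9687
  r = (-10 - (2)·1.1458 - (2)·-0.9687) / (8) = -1.2943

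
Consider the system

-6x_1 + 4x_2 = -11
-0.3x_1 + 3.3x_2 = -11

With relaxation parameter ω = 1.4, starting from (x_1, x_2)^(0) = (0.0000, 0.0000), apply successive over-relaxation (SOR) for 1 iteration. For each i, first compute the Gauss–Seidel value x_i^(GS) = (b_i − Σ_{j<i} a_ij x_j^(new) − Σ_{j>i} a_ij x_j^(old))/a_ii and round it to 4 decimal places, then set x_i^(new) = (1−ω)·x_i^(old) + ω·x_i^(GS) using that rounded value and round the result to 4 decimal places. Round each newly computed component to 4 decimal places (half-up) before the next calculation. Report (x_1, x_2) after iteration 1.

(2.5666, -4.3400)

Iteration 1:
  x_1: GS value = (-11 - (4)·0.0000) / (-6) = 1.8333;  x_1 ← (1−ω)·0.0000 + ω·1.8333 = 2.5666
  x_2: GS value = (-11 - (-0.3)·2.5666) / (3.3) = -3.1000;  x_2 ← (1−ω)·0.0000 + ω·-3.1000 = -4.3400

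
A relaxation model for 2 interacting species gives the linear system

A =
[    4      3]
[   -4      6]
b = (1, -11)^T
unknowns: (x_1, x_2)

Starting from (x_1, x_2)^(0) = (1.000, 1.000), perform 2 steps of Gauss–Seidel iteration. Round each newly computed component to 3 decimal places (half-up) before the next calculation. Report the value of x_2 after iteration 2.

-0.583

Iteration 1:
  x_1 = (1 - (3)·1.000) / (4) = -0.500
  x_2 = (-11 - (-4)·-0.500) / (6) = -2.167
Iteration 2:
  x_1 = (1 - (3)·-2.167) / (4) = 1.875
  x_2 = (-11 - (-4)·1.875) / (6) = -0.583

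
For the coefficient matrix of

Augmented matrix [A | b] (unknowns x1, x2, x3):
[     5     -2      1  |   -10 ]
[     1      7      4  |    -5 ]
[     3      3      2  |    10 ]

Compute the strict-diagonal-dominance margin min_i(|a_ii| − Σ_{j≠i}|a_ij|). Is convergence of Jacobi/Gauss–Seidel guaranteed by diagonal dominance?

-4

row 1: |5| − (2+1) = 2
row 2: |7| − (1+4) = 2
row 3: |2| − (3+3) = -4
minimum over rows = -4 → not strictly diagonally dominant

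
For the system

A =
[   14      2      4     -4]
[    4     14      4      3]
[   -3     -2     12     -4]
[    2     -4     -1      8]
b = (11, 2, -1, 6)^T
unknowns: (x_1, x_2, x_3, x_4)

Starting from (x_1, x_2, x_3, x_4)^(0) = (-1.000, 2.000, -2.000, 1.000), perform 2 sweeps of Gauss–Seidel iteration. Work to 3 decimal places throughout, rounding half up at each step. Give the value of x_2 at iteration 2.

-0.362

Iteration 1:
  x_1 = (11 - (2)·2.000 - (4)·-2.000 - (-4)·1.000) / (14) = 1.357
  x_2 = (2 - (4)·1.357 - (4)·-2.000 - (3)·1.000) / (14) = 0.112
  x_3 = (-1 - (-3)·1.357 - (-2)·0.112 - (-4)·1.000) / (12) = 0.608
  x_4 = (6 - (2)·1.357 - (-4)·0.112 - (-1)·0.608) / (8) = 0.543
Iteration 2:
  x_1 = (11 - (2)·0.112 - (4)·0.608 - (-4)·0.543) / (14) = 0.751
  x_2 = (2 - (4)·0.751 - (4)·0.608 - (3)·0.543) / (14) = -0.362
  x_3 = (-1 - (-3)·0.751 - (-2)·-0.362 - (-4)·0.543) / (12) = 0.225
  x_4 = (6 - (2)·0.751 - (-4)·-0.362 - (-1)·0.225) / (8) = 0.409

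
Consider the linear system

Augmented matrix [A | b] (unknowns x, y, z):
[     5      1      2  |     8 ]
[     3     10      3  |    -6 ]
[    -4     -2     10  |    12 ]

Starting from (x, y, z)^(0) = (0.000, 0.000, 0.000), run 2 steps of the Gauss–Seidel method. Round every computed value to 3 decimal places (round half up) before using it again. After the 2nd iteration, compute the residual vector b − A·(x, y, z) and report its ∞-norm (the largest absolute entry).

0.849

Iteration 1:
  x = (8 - (1)·0.000 - (2)·0.000) / (5) = 1.600
  y = (-6 - (3)·1.600 - (3)·0.000) / (10) = -1.080
  z = (12 - (-4)·1.600 - (-2)·-1.080) / (10) = 1.624
Iteration 2:
  x = (8 - (1)·-1.080 - (2)·1.624) / (5) = 1.166
  y = (-6 - (3)·1.166 - (3)·1.624) / (10) = -1.437
  z = (12 - (-4)·1.166 - (-2)·-1.437) / (10) = 1.379
Residual b − A·x = (0.849, 0.735, 0.000); ∞-norm = 0.849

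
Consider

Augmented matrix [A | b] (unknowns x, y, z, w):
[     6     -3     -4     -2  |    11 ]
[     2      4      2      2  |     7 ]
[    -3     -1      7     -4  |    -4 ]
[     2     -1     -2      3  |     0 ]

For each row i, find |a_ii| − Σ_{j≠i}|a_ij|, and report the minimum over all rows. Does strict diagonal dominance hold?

row 1: |6| − (3+4+2) = -3
row 2: |4| − (2+2+2) = -2
row 3: |7| − (3+1+4) = -1
row 4: |3| − (2+1+2) = -2
minimum over rows = -3 → not strictly diagonally dominant

-3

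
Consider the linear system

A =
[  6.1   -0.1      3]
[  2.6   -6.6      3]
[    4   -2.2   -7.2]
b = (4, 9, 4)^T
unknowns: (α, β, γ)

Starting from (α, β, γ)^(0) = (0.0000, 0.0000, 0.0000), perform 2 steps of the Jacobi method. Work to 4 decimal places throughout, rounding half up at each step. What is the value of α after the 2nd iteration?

0.9066

Iteration 1:
  α = (4 - (-0.1)·0.0000 - (3)·0.0000) / (6.1) = 0.6557
  β = (9 - (2.6)·0.0000 - (3)·0.0000) / (-6.6) = -1.3636
  γ = (4 - (4)·0.0000 - (-2.2)·0.0000) / (-7.2) = -0.5556
Iteration 2:
  α = (4 - (-0.1)·-1.3636 - (3)·-0.5556) / (6.1) = 0.9066
  β = (9 - (2.6)·0.6557 - (3)·-0.5556) / (-6.6) = -1.3579
  γ = (4 - (4)·0.6557 - (-2.2)·-1.3636) / (-7.2) = 0.2254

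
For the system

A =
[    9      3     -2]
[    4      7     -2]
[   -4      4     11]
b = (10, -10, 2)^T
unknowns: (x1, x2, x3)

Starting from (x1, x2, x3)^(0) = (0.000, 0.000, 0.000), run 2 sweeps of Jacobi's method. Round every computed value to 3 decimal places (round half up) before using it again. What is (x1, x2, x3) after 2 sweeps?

Iteration 1:
  x1 = (10 - (3)·0.000 - (-2)·0.000) / (9) = 1.111
  x2 = (-10 - (4)·0.000 - (-2)·0.000) / (7) = -1.429
  x3 = (2 - (-4)·0.000 - (4)·0.000) / (11) = 0.182
Iteration 2:
  x1 = (10 - (3)·-1.429 - (-2)·0.182) / (9) = 1.628
  x2 = (-10 - (4)·1.111 - (-2)·0.182) / (7) = -2.011
  x3 = (2 - (-4)·1.111 - (4)·-1.429) / (11) = 1.105

(1.628, -2.011, 1.105)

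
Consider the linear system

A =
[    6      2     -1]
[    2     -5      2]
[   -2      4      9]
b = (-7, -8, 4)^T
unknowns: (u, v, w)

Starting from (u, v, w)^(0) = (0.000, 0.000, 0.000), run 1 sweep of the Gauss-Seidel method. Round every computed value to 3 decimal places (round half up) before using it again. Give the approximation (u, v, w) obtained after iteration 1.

Iteration 1:
  u = (-7 - (2)·0.000 - (-1)·0.000) / (6) = -1.167
  v = (-8 - (2)·-1.167 - (2)·0.000) / (-5) = 1.133
  w = (4 - (-2)·-1.167 - (4)·1.133) / (9) = -0.318

(-1.167, 1.133, -0.318)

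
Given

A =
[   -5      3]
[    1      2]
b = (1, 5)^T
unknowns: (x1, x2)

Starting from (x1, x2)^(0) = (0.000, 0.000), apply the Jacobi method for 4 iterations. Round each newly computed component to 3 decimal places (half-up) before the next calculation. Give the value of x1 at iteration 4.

Iteration 1:
  x1 = (1 - (3)·0.000) / (-5) = -0.200
  x2 = (5 - (1)·0.000) / (2) = 2.500
Iteration 2:
  x1 = (1 - (3)·2.500) / (-5) = 1.300
  x2 = (5 - (1)·-0.200) / (2) = 2.600
Iteration 3:
  x1 = (1 - (3)·2.600) / (-5) = 1.360
  x2 = (5 - (1)·1.300) / (2) = 1.850
Iteration 4:
  x1 = (1 - (3)·1.850) / (-5) = 0.910
  x2 = (5 - (1)·1.360) / (2) = 1.820

0.910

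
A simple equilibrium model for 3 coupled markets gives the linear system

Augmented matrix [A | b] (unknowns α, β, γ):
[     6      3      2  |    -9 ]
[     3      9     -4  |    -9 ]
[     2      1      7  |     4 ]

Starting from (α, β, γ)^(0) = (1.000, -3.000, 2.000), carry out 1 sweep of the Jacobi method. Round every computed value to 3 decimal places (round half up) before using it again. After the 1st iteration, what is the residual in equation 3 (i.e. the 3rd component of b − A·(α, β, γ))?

0.780

Iteration 1:
  α = (-9 - (3)·-3.000 - (2)·2.000) / (6) = -0.667
  β = (-9 - (3)·1.000 - (-4)·2.000) / (9) = -0.444
  γ = (4 - (2)·1.000 - (1)·-3.000) / (7) = 0.714
Residual b − A·x = (-5.094, -0.147, 0.780)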